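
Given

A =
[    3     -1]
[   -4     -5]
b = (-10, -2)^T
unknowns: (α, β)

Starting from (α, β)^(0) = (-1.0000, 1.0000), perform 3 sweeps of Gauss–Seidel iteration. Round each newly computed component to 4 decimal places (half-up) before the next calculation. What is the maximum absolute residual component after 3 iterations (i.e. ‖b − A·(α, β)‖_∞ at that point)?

Iteration 1:
  α = (-10 - (-1)·1.0000) / (3) = -3.0000
  β = (-2 - (-4)·-3.0000) / (-5) = 2.8000
Iteration 2:
  α = (-10 - (-1)·2.8000) / (3) = -2.4000
  β = (-2 - (-4)·-2.4000) / (-5) = 2.3200
Iteration 3:
  α = (-10 - (-1)·2.3200) / (3) = -2.5600
  β = (-2 - (-4)·-2.5600) / (-5) = 2.4480
Residual b − A·x = (0.1280, 0.0000); ∞-norm = 0.1280

0.1280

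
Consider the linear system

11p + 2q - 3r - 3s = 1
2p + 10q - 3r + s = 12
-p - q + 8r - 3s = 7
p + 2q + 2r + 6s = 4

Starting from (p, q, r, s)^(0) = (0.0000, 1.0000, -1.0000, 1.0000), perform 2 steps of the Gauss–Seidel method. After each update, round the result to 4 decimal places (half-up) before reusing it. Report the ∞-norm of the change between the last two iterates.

Iteration 1:
  p = (1 - (2)·1.0000 - (-3)·-1.0000 - (-3)·1.0000) / (11) = -0.0909
  q = (12 - (2)·-0.0909 - (-3)·-1.0000 - (1)·1.0000) / (10) = 0.8182
  r = (7 - (-1)·-0.0909 - (-1)·0.8182 - (-3)·1.0000) / (8) = 1.3409
  s = (4 - (1)·-0.0909 - (2)·0.8182 - (2)·1.3409) / (6) = -0.0379
Iteration 2:
  p = (1 - (2)·0.8182 - (-3)·1.3409 - (-3)·-0.0379) / (11) = 0.2975
  q = (12 - (2)·0.2975 - (-3)·1.3409 - (1)·-0.0379) / (10) = 1.5466
  r = (7 - (-1)·0.2975 - (-1)·1.5466 - (-3)·-0.0379) / (8) = 1.0913
  s = (4 - (1)·0.2975 - (2)·1.5466 - (2)·1.0913) / (6) = -0.2622
Change: (0.3884, 0.7284, -0.2496, -0.2243) → max |·| = 0.7284

0.7284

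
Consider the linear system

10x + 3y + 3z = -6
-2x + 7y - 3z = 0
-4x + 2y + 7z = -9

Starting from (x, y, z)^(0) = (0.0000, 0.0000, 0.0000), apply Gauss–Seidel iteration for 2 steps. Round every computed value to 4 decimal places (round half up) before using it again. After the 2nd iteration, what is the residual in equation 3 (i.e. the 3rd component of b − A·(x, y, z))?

Iteration 1:
  x = (-6 - (3)·0.0000 - (3)·0.0000) / (10) = -0.6000
  y = (0 - (-2)·-0.6000 - (-3)·0.0000) / (7) = -0.1714
  z = (-9 - (-4)·-0.6000 - (2)·-0.1714) / (7) = -1.5796
Iteration 2:
  x = (-6 - (3)·-0.1714 - (3)·-1.5796) / (10) = -0.0747
  y = (0 - (-2)·-0.0747 - (-3)·-1.5796) / (7) = -0.6983
  z = (-9 - (-4)·-0.0747 - (2)·-0.6983) / (7) = -1.1289
Residual b − A·x = (0.2286, 1.3520, 0.0001)

0.0001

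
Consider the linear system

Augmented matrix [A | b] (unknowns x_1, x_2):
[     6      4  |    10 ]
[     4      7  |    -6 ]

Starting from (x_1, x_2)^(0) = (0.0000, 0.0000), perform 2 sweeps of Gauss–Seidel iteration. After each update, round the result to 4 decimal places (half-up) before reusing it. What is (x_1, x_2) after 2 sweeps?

Iteration 1:
  x_1 = (10 - (4)·0.0000) / (6) = 1.6667
  x_2 = (-6 - (4)·1.6667) / (7) = -1.8095
Iteration 2:
  x_1 = (10 - (4)·-1.8095) / (6) = 2.8730
  x_2 = (-6 - (4)·2.8730) / (7) = -2.4989

(2.8730, -2.4989)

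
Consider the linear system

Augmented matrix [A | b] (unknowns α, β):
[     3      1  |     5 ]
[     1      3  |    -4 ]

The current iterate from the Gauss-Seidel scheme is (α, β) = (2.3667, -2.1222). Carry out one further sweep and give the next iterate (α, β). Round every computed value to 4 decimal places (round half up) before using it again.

(2.3741, -2.1247)

One sweep:
  α = (5 - (1)·-2.1222) / (3) = 2.3741
  β = (-4 - (1)·2.3741) / (3) = -2.1247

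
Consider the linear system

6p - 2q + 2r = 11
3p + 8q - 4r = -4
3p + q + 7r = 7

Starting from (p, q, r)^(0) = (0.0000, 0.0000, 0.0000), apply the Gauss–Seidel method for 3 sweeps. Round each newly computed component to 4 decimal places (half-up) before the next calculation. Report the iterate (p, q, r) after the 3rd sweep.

Iteration 1:
  p = (11 - (-2)·0.0000 - (2)·0.0000) / (6) = 1.8333
  q = (-4 - (3)·1.8333 - (-4)·0.0000) / (8) = -1.1875
  r = (7 - (3)·1.8333 - (1)·-1.1875) / (7) = 0.3839
Iteration 2:
  p = (11 - (-2)·-1.1875 - (2)·0.3839) / (6) = 1.3095
  q = (-4 - (3)·1.3095 - (-4)·0.3839) / (8) = -0.7991
  r = (7 - (3)·1.3095 - (1)·-0.7991) / (7) = 0.5529
Iteration 3:
  p = (11 - (-2)·-0.7991 - (2)·0.5529) / (6) = 1.3827
  q = (-4 - (3)·1.3827 - (-4)·0.5529) / (8) = -0.7421
  r = (7 - (3)·1.3827 - (1)·-0.7421) / (7) = 0.5134

(1.3827, -0.7421, 0.5134)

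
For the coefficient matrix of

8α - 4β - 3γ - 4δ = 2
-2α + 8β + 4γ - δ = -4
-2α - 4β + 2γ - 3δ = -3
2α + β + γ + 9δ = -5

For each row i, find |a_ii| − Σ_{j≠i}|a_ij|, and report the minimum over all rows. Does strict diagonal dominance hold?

-7

row 1: |8| − (4+3+4) = -3
row 2: |8| − (2+4+1) = 1
row 3: |2| − (2+4+3) = -7
row 4: |9| − (2+1+1) = 5
minimum over rows = -7 → not strictly diagonally dominant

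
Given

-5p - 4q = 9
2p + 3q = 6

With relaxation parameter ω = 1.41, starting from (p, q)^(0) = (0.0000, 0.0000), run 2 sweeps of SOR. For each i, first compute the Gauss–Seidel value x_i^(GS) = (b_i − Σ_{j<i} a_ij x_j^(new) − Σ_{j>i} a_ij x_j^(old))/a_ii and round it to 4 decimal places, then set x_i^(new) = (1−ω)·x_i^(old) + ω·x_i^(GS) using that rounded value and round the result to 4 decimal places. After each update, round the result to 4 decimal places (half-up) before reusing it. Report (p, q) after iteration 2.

(-7.3695, 7.6130)

Iteration 1:
  p: GS value = (9 - (-4)·0.0000) / (-5) = -1.8000;  p ← (1−ω)·0.0000 + ω·-1.8000 = -2.5380
  q: GS value = (6 - (2)·-2.5380) / (3) = 3.6920;  q ← (1−ω)·0.0000 + ω·3.6920 = 5.2057
Iteration 2:
  p: GS value = (9 - (-4)·5.2057) / (-5) = -5.9646;  p ← (1−ω)·-2.5380 + ω·-5.9646 = -7.3695
  q: GS value = (6 - (2)·-7.3695) / (3) = 6.9130;  q ← (1−ω)·5.2057 + ω·6.9130 = 7.6130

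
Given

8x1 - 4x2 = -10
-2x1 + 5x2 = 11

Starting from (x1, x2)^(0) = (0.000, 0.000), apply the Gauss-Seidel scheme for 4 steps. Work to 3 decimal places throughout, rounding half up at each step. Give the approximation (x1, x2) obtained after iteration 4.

(-0.196, 2.122)

Iteration 1:
  x1 = (-10 - (-4)·0.000) / (8) = -1.250
  x2 = (11 - (-2)·-1.250) / (5) = 1.700
Iteration 2:
  x1 = (-10 - (-4)·1.700) / (8) = -0.400
  x2 = (11 - (-2)·-0.400) / (5) = 2.040
Iteration 3:
  x1 = (-10 - (-4)·2.040) / (8) = -0.230
  x2 = (11 - (-2)·-0.230) / (5) = 2.108
Iteration 4:
  x1 = (-10 - (-4)·2.108) / (8) = -0.196
  x2 = (11 - (-2)·-0.196) / (5) = 2.122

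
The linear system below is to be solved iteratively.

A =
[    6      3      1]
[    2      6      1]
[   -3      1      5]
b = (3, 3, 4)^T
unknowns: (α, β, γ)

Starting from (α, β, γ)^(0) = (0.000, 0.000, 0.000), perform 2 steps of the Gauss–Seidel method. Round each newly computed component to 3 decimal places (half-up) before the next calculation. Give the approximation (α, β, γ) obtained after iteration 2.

Iteration 1:
  α = (3 - (3)·0.000 - (1)·0.000) / (6) = 0.500
  β = (3 - (2)·0.500 - (1)·0.000) / (6) = 0.333
  γ = (4 - (-3)·0.500 - (1)·0.333) / (5) = 1.033
Iteration 2:
  α = (3 - (3)·0.333 - (1)·1.033) / (6) = 0.161
  β = (3 - (2)·0.161 - (1)·1.033) / (6) = 0.274
  γ = (4 - (-3)·0.161 - (1)·0.274) / (5) = 0.842

(0.161, 0.274, 0.842)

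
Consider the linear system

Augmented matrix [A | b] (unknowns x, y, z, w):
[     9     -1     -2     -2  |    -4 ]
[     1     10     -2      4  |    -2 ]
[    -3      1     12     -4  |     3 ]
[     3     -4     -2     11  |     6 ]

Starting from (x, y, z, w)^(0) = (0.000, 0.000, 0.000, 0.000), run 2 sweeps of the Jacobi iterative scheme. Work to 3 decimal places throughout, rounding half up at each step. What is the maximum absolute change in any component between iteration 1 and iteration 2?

Iteration 1:
  x = (-4 - (-1)·0.000 - (-2)·0.000 - (-2)·0.000) / (9) = -0.444
  y = (-2 - (1)·0.000 - (-2)·0.000 - (4)·0.000) / (10) = -0.200
  z = (3 - (-3)·0.000 - (1)·0.000 - (-4)·0.000) / (12) = 0.250
  w = (6 - (3)·0.000 - (-4)·0.000 - (-2)·0.000) / (11) = 0.545
Iteration 2:
  x = (-4 - (-1)·-0.200 - (-2)·0.250 - (-2)·0.545) / (9) = -0.290
  y = (-2 - (1)·-0.444 - (-2)·0.250 - (4)·0.545) / (10) = -0.324
  z = (3 - (-3)·-0.444 - (1)·-0.200 - (-4)·0.545) / (12) = 0.337
  w = (6 - (3)·-0.444 - (-4)·-0.200 - (-2)·0.250) / (11) = 0.639
Change: (0.154, -0.124, 0.087, 0.094) → max |·| = 0.154

0.154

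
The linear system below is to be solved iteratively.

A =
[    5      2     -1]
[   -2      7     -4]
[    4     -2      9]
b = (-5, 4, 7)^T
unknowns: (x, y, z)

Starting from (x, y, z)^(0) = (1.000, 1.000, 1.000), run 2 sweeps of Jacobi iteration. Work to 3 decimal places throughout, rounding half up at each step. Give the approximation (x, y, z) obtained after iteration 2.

Iteration 1:
  x = (-5 - (2)·1.000 - (-1)·1.000) / (5) = -1.200
  y = (4 - (-2)·1.000 - (-4)·1.000) / (7) = 1.429
  z = (7 - (4)·1.000 - (-2)·1.000) / (9) = 0.556
Iteration 2:
  x = (-5 - (2)·1.429 - (-1)·0.556) / (5) = -1.460
  y = (4 - (-2)·-1.200 - (-4)·0.556) / (7) = 0.546
  z = (7 - (4)·-1.200 - (-2)·1.429) / (9) = 1.629

(-1.460, 0.546, 1.629)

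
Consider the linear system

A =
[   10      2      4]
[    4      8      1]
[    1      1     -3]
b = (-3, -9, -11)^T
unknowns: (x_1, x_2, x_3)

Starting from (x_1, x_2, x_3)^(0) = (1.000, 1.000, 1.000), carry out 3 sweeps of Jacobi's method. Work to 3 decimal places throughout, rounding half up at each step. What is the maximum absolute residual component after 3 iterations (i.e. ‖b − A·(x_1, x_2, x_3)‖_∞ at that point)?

1.972

Iteration 1:
  x_1 = (-3 - (2)·1.000 - (4)·1.000) / (10) = -0.900
  x_2 = (-9 - (4)·1.000 - (1)·1.000) / (8) = -1.750
  x_3 = (-11 - (1)·1.000 - (1)·1.000) / (-3) = 4.333
Iteration 2:
  x_1 = (-3 - (2)·-1.750 - (4)·4.333) / (10) = -1.683
  x_2 = (-9 - (4)·-0.900 - (1)·4.333) / (8) = -1.217
  x_3 = (-11 - (1)·-0.900 - (1)·-1.750) / (-3) = 2.783
Iteration 3:
  x_1 = (-3 - (2)·-1.217 - (4)·2.783) / (10) = -1.170
  x_2 = (-9 - (4)·-1.683 - (1)·2.783) / (8) = -0.631
  x_3 = (-11 - (1)·-1.683 - (1)·-1.217) / (-3) = 2.700
Residual b − A·x = (-0.838, -1.972, -1.099); ∞-norm = 1.972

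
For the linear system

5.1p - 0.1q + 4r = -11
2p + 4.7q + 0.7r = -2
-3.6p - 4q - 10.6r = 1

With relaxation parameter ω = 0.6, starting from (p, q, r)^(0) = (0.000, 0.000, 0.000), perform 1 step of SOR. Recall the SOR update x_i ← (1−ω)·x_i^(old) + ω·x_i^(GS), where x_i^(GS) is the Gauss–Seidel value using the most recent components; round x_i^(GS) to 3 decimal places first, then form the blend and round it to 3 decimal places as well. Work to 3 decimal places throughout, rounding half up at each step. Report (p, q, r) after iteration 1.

Iteration 1:
  p: GS value = (-11 - (-0.1)·0.000 - (4)·0.000) / (5.1) = -2.157;  p ← (1−ω)·0.000 + ω·-2.157 = -1.294
  q: GS value = (-2 - (2)·-1.294 - (0.7)·0.000) / (4.7) = 0.125;  q ← (1−ω)·0.000 + ω·0.125 = 0.075
  r: GS value = (1 - (-3.6)·-1.294 - (-4)·0.075) / (-10.6) = 0.317;  r ← (1−ω)·0.000 + ω·0.317 = 0.190

(-1.294, 0.075, 0.190)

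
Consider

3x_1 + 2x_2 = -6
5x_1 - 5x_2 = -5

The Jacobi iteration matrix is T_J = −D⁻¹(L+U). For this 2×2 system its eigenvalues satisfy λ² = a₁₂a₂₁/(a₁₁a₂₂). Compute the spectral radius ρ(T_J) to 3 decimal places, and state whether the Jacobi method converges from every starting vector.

a₁₂a₂₁/(a₁₁a₂₂) = (2)·(5) / ((3)·(-5)) = -0.666667
ρ = √|-0.666667| = √0.666667 = 0.816
ρ < 1, so Jacobi converges

0.816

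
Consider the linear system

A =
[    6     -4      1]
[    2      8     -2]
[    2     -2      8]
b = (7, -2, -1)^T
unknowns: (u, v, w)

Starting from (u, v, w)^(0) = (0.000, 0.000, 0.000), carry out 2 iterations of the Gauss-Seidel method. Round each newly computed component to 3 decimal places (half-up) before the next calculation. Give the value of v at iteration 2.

Iteration 1:
  u = (7 - (-4)·0.000 - (1)·0.000) / (6) = 1.167
  v = (-2 - (2)·1.167 - (-2)·0.000) / (8) = -0.542
  w = (-1 - (2)·1.167 - (-2)·-0.542) / (8) = -0.552
Iteration 2:
  u = (7 - (-4)·-0.542 - (1)·-0.552) / (6) = 0.897
  v = (-2 - (2)·0.897 - (-2)·-0.552) / (8) = -0.612
  w = (-1 - (2)·0.897 - (-2)·-0.612) / (8) = -0.502

-0.612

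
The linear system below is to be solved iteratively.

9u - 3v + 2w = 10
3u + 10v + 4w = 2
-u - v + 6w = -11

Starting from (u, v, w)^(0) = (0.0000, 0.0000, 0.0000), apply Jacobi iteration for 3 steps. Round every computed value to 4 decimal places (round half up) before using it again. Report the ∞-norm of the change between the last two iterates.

0.2296

Iteration 1:
  u = (10 - (-3)·0.0000 - (2)·0.0000) / (9) = 1.1111
  v = (2 - (3)·0.0000 - (4)·0.0000) / (10) = 0.2000
  w = (-11 - (-1)·0.0000 - (-1)·0.0000) / (6) = -1.8333
Iteration 2:
  u = (10 - (-3)·0.2000 - (2)·-1.8333) / (9) = 1.5852
  v = (2 - (3)·1.1111 - (4)·-1.8333) / (10) = 0.6000
  w = (-11 - (-1)·1.1111 - (-1)·0.2000) / (6) = -1.6148
Iteration 3:
  u = (10 - (-3)·0.6000 - (2)·-1.6148) / (9) = 1.6700
  v = (2 - (3)·1.5852 - (4)·-1.6148) / (10) = 0.3704
  w = (-11 - (-1)·1.5852 - (-1)·0.6000) / (6) = -1.4691
Change: (0.0848, -0.2296, 0.1457) → max |·| = 0.2296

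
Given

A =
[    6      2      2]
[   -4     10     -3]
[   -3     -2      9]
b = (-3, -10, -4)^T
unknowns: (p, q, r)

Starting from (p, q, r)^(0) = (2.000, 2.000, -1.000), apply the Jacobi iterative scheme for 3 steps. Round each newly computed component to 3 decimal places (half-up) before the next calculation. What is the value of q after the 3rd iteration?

Iteration 1:
  p = (-3 - (2)·2.000 - (2)·-1.000) / (6) = -0.833
  q = (-10 - (-4)·2.000 - (-3)·-1.000) / (10) = -0.500
  r = (-4 - (-3)·2.000 - (-2)·2.000) / (9) = 0.667
Iteration 2:
  p = (-3 - (2)·-0.500 - (2)·0.667) / (6) = -0.556
  q = (-10 - (-4)·-0.833 - (-3)·0.667) / (10) = -1.133
  r = (-4 - (-3)·-0.833 - (-2)·-0.500) / (9) = -0.833
Iteration 3:
  p = (-3 - (2)·-1.133 - (2)·-0.833) / (6) = 0.155
  q = (-10 - (-4)·-0.556 - (-3)·-0.833) / (10) = -1.472
  r = (-4 - (-3)·-0.556 - (-2)·-1.133) / (9) = -0.882

-1.472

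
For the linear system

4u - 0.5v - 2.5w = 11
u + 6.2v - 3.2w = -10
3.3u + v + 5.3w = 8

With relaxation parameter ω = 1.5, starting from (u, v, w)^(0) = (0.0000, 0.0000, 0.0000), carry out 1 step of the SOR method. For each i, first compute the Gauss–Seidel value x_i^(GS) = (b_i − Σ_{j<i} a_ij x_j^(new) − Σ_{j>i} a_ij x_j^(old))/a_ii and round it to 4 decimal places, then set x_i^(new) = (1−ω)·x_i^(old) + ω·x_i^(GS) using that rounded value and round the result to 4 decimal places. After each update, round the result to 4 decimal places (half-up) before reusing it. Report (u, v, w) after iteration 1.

(4.1250, -3.4173, -0.6213)

Iteration 1:
  u: GS value = (11 - (-0.5)·0.0000 - (-2.5)·0.0000) / (4) = 2.7500;  u ← (1−ω)·0.0000 + ω·2.7500 = 4.1250
  v: GS value = (-10 - (1)·4.1250 - (-3.2)·0.0000) / (6.2) = -2.2782;  v ← (1−ω)·0.0000 + ω·-2.2782 = -3.4173
  w: GS value = (8 - (3.3)·4.1250 - (1)·-3.4173) / (5.3) = -0.4142;  w ← (1−ω)·0.0000 + ω·-0.4142 = -0.6213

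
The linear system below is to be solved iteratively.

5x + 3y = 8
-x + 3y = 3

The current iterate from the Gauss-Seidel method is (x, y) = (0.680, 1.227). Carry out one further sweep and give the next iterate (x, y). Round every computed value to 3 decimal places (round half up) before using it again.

One sweep:
  x = (8 - (3)·1.227) / (5) = 0.864
  y = (3 - (-1)·0.864) / (3) = 1.288

(0.864, 1.288)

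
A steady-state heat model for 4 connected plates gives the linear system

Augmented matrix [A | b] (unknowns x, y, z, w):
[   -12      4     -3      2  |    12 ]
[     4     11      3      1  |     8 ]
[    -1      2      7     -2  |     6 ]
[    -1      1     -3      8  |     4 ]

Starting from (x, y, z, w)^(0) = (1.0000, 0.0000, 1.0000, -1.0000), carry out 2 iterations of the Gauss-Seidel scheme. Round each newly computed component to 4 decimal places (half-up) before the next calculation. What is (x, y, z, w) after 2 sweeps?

(-0.6271, 0.9178, 0.5668, 0.5194)

Iteration 1:
  x = (12 - (4)·0.0000 - (-3)·1.0000 - (2)·-1.0000) / (-12) = -1.4167
  y = (8 - (4)·-1.4167 - (3)·1.0000 - (1)·-1.0000) / (11) = 1.0606
  z = (6 - (-1)·-1.4167 - (2)·1.0606 - (-2)·-1.0000) / (7) = 0.0660
  w = (4 - (-1)·-1.4167 - (1)·1.0606 - (-3)·0.0660) / (8) = 0.2151
Iteration 2:
  x = (12 - (4)·1.0606 - (-3)·0.0660 - (2)·0.2151) / (-12) = -0.6271
  y = (8 - (4)·-0.6271 - (3)·0.0660 - (1)·0.2151) / (11) = 0.9178
  z = (6 - (-1)·-0.6271 - (2)·0.9178 - (-2)·0.2151) / (7) = 0.5668
  w = (4 - (-1)·-0.6271 - (1)·0.9178 - (-3)·0.5668) / (8) = 0.5194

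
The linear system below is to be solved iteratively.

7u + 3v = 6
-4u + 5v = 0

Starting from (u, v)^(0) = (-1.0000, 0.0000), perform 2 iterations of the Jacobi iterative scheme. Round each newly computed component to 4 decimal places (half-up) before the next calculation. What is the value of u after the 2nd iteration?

Iteration 1:
  u = (6 - (3)·0.0000) / (7) = 0.8571
  v = (0 - (-4)·-1.0000) / (5) = -0.8000
Iteration 2:
  u = (6 - (3)·-0.8000) / (7) = 1.2000
  v = (0 - (-4)·0.8571) / (5) = 0.6857

1.2000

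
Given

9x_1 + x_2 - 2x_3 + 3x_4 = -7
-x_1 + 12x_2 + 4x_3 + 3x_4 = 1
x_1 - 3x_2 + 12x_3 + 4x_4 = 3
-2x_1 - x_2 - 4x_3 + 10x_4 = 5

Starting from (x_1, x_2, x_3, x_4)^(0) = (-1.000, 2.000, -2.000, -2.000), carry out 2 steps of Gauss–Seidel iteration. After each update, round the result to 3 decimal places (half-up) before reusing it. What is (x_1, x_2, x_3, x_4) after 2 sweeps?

(-0.950, -0.665, -0.162, 0.179)

Iteration 1:
  x_1 = (-7 - (1)·2.000 - (-2)·-2.000 - (3)·-2.000) / (9) = -0.778
  x_2 = (1 - (-1)·-0.778 - (4)·-2.000 - (3)·-2.000) / (12) = 1.185
  x_3 = (3 - (1)·-0.778 - (-3)·1.185 - (4)·-2.000) / (12) = 1.278
  x_4 = (5 - (-2)·-0.778 - (-1)·1.185 - (-4)·1.278) / (10) = 0.974
Iteration 2:
  x_1 = (-7 - (1)·1.185 - (-2)·1.278 - (3)·0.974) / (9) = -0.950
  x_2 = (1 - (-1)·-0.950 - (4)·1.278 - (3)·0.974) / (12) = -0.665
  x_3 = (3 - (1)·-0.950 - (-3)·-0.665 - (4)·0.974) / (12) = -0.162
  x_4 = (5 - (-2)·-0.950 - (-1)·-0.665 - (-4)·-0.162) / (10) = 0.179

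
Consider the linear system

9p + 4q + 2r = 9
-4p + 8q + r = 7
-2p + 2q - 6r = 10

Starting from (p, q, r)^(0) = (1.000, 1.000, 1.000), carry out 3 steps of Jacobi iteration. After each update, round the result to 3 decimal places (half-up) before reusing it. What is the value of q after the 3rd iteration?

Iteration 1:
  p = (9 - (4)·1.000 - (2)·1.000) / (9) = 0.333
  q = (7 - (-4)·1.000 - (1)·1.000) / (8) = 1.250
  r = (10 - (-2)·1.000 - (2)·1.000) / (-6) = -1.667
Iteration 2:
  p = (9 - (4)·1.250 - (2)·-1.667) / (9) = 0.815
  q = (7 - (-4)·0.333 - (1)·-1.667) / (8) = 1.250
  r = (10 - (-2)·0.333 - (2)·1.250) / (-6) = -1.361
Iteration 3:
  p = (9 - (4)·1.250 - (2)·-1.361) / (9) = 0.747
  q = (7 - (-4)·0.815 - (1)·-1.361) / (8) = 1.453
  r = (10 - (-2)·0.815 - (2)·1.250) / (-6) = -1.522

1.453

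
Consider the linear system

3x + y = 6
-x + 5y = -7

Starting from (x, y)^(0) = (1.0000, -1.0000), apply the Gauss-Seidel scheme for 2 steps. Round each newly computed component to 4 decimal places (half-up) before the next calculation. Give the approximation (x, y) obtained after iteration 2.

(2.3111, -0.9378)

Iteration 1:
  x = (6 - (1)·-1.0000) / (3) = 2.3333
  y = (-7 - (-1)·2.3333) / (5) = -0.9333
Iteration 2:
  x = (6 - (1)·-0.9333) / (3) = 2.3111
  y = (-7 - (-1)·2.3111) / (5) = -0.9378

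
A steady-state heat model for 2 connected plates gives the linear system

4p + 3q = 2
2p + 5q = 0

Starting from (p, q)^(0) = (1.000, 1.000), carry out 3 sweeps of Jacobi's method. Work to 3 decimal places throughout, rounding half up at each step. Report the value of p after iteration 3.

0.425

Iteration 1:
  p = (2 - (3)·1.000) / (4) = -0.250
  q = (0 - (2)·1.000) / (5) = -0.400
Iteration 2:
  p = (2 - (3)·-0.400) / (4) = 0.800
  q = (0 - (2)·-0.250) / (5) = 0.100
Iteration 3:
  p = (2 - (3)·0.100) / (4) = 0.425
  q = (0 - (2)·0.800) / (5) = -0.320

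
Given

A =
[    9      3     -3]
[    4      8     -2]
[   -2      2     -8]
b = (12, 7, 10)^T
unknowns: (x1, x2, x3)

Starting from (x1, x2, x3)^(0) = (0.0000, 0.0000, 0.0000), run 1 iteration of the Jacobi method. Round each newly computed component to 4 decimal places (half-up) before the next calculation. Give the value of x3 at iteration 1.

Iteration 1:
  x1 = (12 - (3)·0.0000 - (-3)·0.0000) / (9) = 1.3333
  x2 = (7 - (4)·0.0000 - (-2)·0.0000) / (8) = 0.8750
  x3 = (10 - (-2)·0.0000 - (2)·0.0000) / (-8) = -1.2500

-1.2500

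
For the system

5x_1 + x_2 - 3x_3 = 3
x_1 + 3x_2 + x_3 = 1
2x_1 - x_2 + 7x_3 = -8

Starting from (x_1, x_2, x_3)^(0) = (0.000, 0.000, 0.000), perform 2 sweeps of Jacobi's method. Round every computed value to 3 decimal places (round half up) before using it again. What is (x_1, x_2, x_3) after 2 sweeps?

(-0.152, 0.514, -1.267)

Iteration 1:
  x_1 = (3 - (1)·0.000 - (-3)·0.000) / (5) = 0.600
  x_2 = (1 - (1)·0.000 - (1)·0.000) / (3) = 0.333
  x_3 = (-8 - (2)·0.000 - (-1)·0.000) / (7) = -1.143
Iteration 2:
  x_1 = (3 - (1)·0.333 - (-3)·-1.143) / (5) = -0.152
  x_2 = (1 - (1)·0.600 - (1)·-1.143) / (3) = 0.514
  x_3 = (-8 - (2)·0.600 - (-1)·0.333) / (7) = -1.267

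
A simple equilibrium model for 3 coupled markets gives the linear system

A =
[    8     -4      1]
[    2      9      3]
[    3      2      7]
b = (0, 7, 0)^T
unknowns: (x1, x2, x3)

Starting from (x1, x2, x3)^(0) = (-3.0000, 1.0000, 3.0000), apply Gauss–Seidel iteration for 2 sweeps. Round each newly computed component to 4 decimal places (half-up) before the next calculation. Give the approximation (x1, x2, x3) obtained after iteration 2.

(-0.1272, 0.8001, -0.1741)

Iteration 1:
  x1 = (0 - (-4)·1.0000 - (1)·3.0000) / (8) = 0.1250
  x2 = (7 - (2)·0.1250 - (3)·3.0000) / (9) = -0.2500
  x3 = (0 - (3)·0.1250 - (2)·-0.2500) / (7) = 0.0179
Iteration 2:
  x1 = (0 - (-4)·-0.2500 - (1)·0.0179) / (8) = -0.1272
  x2 = (7 - (2)·-0.1272 - (3)·0.0179) / (9) = 0.8001
  x3 = (0 - (3)·-0.1272 - (2)·0.8001) / (7) = -0.1741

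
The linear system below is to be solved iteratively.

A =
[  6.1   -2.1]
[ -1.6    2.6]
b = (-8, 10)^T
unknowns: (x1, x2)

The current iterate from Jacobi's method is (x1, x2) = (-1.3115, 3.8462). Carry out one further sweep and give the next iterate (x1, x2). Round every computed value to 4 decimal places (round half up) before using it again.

One sweep:
  x1 = (-8 - (-2.1)·3.8462) / (6.1) = 0.0126
  x2 = (10 - (-1.6)·-1.3115) / (2.6) = 3.0391

(0.0126, 3.0391)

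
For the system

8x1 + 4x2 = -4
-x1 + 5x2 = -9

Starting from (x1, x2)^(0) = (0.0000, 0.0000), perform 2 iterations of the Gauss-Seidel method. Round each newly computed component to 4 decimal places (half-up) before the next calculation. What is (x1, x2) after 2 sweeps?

Iteration 1:
  x1 = (-4 - (4)·0.0000) / (8) = -0.5000
  x2 = (-9 - (-1)·-0.5000) / (5) = -1.9000
Iteration 2:
  x1 = (-4 - (4)·-1.9000) / (8) = 0.4500
  x2 = (-9 - (-1)·0.4500) / (5) = -1.7100

(0.4500, -1.7100)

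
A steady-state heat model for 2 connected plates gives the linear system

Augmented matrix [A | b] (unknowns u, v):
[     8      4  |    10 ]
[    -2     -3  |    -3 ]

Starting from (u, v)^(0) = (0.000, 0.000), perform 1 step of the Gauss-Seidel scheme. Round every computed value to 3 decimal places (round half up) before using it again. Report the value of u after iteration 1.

1.250

Iteration 1:
  u = (10 - (4)·0.000) / (8) = 1.250
  v = (-3 - (-2)·1.250) / (-3) = 0.167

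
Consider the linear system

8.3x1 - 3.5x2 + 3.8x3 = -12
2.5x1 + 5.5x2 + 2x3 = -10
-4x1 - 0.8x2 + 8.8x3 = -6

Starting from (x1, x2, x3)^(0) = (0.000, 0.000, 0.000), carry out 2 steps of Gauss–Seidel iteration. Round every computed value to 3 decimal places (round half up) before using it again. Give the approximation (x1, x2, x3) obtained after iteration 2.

Iteration 1:
  x1 = (-12 - (-3.5)·0.000 - (3.8)·0.000) / (8.3) = -1.446
  x2 = (-10 - (2.5)·-1.446 - (2)·0.000) / (5.5) = -1.161
  x3 = (-6 - (-4)·-1.446 - (-0.8)·-1.161) / (8.8) = -1.445
Iteration 2:
  x1 = (-12 - (-3.5)·-1.161 - (3.8)·-1.445) / (8.3) = -1.274
  x2 = (-10 - (2.5)·-1.274 - (2)·-1.445) / (5.5) = -0.714
  x3 = (-6 - (-4)·-1.274 - (-0.8)·-0.714) / (8.8) = -1.326

(-1.274, -0.714, -1.326)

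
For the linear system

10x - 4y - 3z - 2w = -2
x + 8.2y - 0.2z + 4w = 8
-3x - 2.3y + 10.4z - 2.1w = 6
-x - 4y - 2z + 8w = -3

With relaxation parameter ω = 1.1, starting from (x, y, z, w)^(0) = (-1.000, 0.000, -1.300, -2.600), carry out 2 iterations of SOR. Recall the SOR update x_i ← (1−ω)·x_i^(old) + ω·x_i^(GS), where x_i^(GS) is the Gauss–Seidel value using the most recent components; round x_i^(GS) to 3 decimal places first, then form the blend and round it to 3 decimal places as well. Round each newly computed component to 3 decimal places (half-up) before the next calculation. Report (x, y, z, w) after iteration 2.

Iteration 1:
  x: GS value = (-2 - (-4)·0.000 - (-3)·-1.300 - (-2)·-2.600) / (10) = -1.110;  x ← (1−ω)·-1.000 + ω·-1.110 = -1.121
  y: GS value = (8 - (1)·-1.121 - (-0.2)·-1.300 - (4)·-2.600) / (8.2) = 2.349;  y ← (1−ω)·0.000 + ω·2.349 = 2.584
  z: GS value = (6 - (-3)·-1.121 - (-2.3)·2.584 - (-2.1)·-2.600) / (10.4) = 0.300;  z ← (1−ω)·-1.300 + ω·0.300 = 0.460
  w: GS value = (-3 - (-1)·-1.121 - (-4)·2.584 - (-2)·0.460) / (8) = 0.892;  w ← (1−ω)·-2.600 + ω·0.892 = 1.241
Iteration 2:
  x: GS value = (-2 - (-4)·2.584 - (-3)·0.460 - (-2)·1.241) / (10) = 1.220;  x ← (1−ω)·-1.121 + ω·1.220 = 1.454
  y: GS value = (8 - (1)·1.454 - (-0.2)·0.460 - (4)·1.241) / (8.2) = 0.204;  y ← (1−ω)·2.584 + ω·0.204 = -0.034
  z: GS value = (6 - (-3)·1.454 - (-2.3)·-0.034 - (-2.1)·1.241) / (10.4) = 1.239;  z ← (1−ω)·0.460 + ω·1.239 = 1.317
  w: GS value = (-3 - (-1)·1.454 - (-4)·-0.034 - (-2)·1.317) / (8) = 0.119;  w ← (1−ω)·1.241 + ω·0.119 = 0.007

(1.454, -0.034, 1.317, 0.007)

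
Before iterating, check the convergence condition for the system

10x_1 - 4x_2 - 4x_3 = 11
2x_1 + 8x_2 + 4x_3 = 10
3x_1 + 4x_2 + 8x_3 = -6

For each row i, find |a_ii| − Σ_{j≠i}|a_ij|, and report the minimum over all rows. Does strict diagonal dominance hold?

1

row 1: |10| − (4+4) = 2
row 2: |8| − (2+4) = 2
row 3: |8| − (3+4) = 1
minimum over rows = 1 → strictly diagonally dominant (convergence guaranteed)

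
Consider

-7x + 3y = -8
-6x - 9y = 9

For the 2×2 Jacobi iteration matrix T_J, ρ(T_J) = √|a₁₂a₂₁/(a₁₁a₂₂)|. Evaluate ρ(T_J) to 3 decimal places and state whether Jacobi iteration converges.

a₁₂a₂₁/(a₁₁a₂₂) = (3)·(-6) / ((-7)·(-9)) = -0.285714
ρ = √|-0.285714| = √0.285714 = 0.535
ρ < 1, so Jacobi converges

0.535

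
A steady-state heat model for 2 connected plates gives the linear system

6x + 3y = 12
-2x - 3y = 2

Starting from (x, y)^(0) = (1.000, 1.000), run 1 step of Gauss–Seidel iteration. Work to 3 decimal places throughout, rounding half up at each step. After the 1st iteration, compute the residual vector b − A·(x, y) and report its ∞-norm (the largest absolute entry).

8.001

Iteration 1:
  x = (12 - (3)·1.000) / (6) = 1.500
  y = (2 - (-2)·1.500) / (-3) = -1.667
Residual b − A·x = (8.001, -0.001); ∞-norm = 8.001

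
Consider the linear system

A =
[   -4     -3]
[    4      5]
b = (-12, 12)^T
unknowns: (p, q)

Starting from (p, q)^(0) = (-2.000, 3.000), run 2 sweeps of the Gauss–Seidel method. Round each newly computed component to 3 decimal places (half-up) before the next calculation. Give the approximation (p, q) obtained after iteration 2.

Iteration 1:
  p = (-12 - (-3)·3.000) / (-4) = 0.750
  q = (12 - (4)·0.750) / (5) = 1.800
Iteration 2:
  p = (-12 - (-3)·1.800) / (-4) = 1.650
  q = (12 - (4)·1.650) / (5) = 1.080

(1.650, 1.080)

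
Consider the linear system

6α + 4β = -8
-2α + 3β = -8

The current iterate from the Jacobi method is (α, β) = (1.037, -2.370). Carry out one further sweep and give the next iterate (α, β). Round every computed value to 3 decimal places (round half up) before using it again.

One sweep:
  α = (-8 - (4)·-2.370) / (6) = 0.247
  β = (-8 - (-2)·1.037) / (3) = -1.975

(0.247, -1.975)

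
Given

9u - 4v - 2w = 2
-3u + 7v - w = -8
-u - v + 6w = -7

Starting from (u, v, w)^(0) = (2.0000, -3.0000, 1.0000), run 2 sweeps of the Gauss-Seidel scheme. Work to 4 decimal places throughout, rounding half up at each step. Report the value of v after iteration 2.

-1.6785

Iteration 1:
  u = (2 - (-4)·-3.0000 - (-2)·1.0000) / (9) = -0.8889
  v = (-8 - (-3)·-0.8889 - (-1)·1.0000) / (7) = -1.3810
  w = (-7 - (-1)·-0.8889 - (-1)·-1.3810) / (6) = -1.5450
Iteration 2:
  u = (2 - (-4)·-1.3810 - (-2)·-1.5450) / (9) = -0.7349
  v = (-8 - (-3)·-0.7349 - (-1)·-1.5450) / (7) = -1.6785
  w = (-7 - (-1)·-0.7349 - (-1)·-1.6785) / (6) = -1.5689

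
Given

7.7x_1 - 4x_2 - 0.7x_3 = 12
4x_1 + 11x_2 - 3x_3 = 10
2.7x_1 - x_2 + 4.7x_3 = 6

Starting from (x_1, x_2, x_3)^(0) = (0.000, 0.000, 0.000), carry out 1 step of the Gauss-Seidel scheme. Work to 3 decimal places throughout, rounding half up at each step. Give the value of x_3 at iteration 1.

Iteration 1:
  x_1 = (12 - (-4)·0.000 - (-0.7)·0.000) / (7.7) = 1.558
  x_2 = (10 - (4)·1.558 - (-3)·0.000) / (11) = 0.343
  x_3 = (6 - (2.7)·1.558 - (-1)·0.343) / (4.7) = 0.455

0.455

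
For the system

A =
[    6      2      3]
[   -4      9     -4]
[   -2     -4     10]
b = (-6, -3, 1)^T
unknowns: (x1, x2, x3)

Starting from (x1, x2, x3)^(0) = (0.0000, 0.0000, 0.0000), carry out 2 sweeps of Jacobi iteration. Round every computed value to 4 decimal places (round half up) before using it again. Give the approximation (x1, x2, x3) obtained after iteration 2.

Iteration 1:
  x1 = (-6 - (2)·0.0000 - (3)·0.0000) / (6) = -1.0000
  x2 = (-3 - (-4)·0.0000 - (-4)·0.0000) / (9) = -0.3333
  x3 = (1 - (-2)·0.0000 - (-4)·0.0000) / (10) = 0.1000
Iteration 2:
  x1 = (-6 - (2)·-0.3333 - (3)·0.1000) / (6) = -0.9389
  x2 = (-3 - (-4)·-1.0000 - (-4)·0.1000) / (9) = -0.7333
  x3 = (1 - (-2)·-1.0000 - (-4)·-0.3333) / (10) = -0.2333

(-0.9389, -0.7333, -0.2333)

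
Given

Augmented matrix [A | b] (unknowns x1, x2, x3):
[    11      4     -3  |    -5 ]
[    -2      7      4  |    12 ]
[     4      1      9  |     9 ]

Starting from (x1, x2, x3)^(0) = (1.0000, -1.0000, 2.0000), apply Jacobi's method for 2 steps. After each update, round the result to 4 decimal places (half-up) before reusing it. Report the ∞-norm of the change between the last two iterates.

1.0389

Iteration 1:
  x1 = (-5 - (4)·-1.0000 - (-3)·2.0000) / (11) = 0.4545
  x2 = (12 - (-2)·1.0000 - (4)·2.0000) / (7) = 0.8571
  x3 = (9 - (4)·1.0000 - (1)·-1.0000) / (9) = 0.6667
Iteration 2:
  x1 = (-5 - (4)·0.8571 - (-3)·0.6667) / (11) = -0.5844
  x2 = (12 - (-2)·0.4545 - (4)·0.6667) / (7) = 1.4632
  x3 = (9 - (4)·0.4545 - (1)·0.8571) / (9) = 0.7028
Change: (-1.0389, 0.6061, 0.0361) → max |·| = 1.0389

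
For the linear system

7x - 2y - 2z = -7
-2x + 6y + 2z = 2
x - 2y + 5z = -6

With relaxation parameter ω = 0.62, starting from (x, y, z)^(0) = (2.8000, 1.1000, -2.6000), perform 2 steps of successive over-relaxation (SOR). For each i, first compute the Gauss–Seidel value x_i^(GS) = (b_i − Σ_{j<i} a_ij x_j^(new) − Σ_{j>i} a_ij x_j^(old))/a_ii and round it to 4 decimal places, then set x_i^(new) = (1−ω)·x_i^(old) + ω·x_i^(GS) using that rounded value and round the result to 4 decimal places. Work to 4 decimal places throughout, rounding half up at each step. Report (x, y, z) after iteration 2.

(-0.5979, 0.8397, -1.0152)

Iteration 1:
  x: GS value = (-7 - (-2)·1.1000 - (-2)·-2.6000) / (7) = -1.4286;  x ← (1−ω)·2.8000 + ω·-1.4286 = 0.1783
  y: GS value = (2 - (-2)·0.1783 - (2)·-2.6000) / (6) = 1.2594;  y ← (1−ω)·1.1000 + ω·1.2594 = 1.1988
  z: GS value = (-6 - (1)·0.1783 - (-2)·1.1988) / (5) = -0.7561;  z ← (1−ω)·-2.6000 + ω·-0.7561 = -1.4568
Iteration 2:
  x: GS value = (-7 - (-2)·1.1988 - (-2)·-1.4568) / (7) = -1.0737;  x ← (1−ω)·0.1783 + ω·-1.0737 = -0.5979
  y: GS value = (2 - (-2)·-0.5979 - (2)·-1.4568) / (6) = 0.6196;  y ← (1−ω)·1.1988 + ω·0.6196 = 0.8397
  z: GS value = (-6 - (1)·-0.5979 - (-2)·0.8397) / (5) = -0.7445;  z ← (1−ω)·-1.4568 + ω·-0.7445 = -1.0152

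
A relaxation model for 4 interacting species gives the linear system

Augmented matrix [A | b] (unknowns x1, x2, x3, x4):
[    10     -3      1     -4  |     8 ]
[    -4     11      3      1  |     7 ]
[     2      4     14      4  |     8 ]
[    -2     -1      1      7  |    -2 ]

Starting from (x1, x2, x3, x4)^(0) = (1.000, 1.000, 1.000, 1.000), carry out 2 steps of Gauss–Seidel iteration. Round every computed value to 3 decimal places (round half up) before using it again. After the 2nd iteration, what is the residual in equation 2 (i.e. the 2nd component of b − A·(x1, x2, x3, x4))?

-0.457

Iteration 1:
  x1 = (8 - (-3)·1.000 - (1)·1.000 - (-4)·1.000) / (10) = 1.400
  x2 = (7 - (-4)·1.400 - (3)·1.000 - (1)·1.000) / (11) = 0.782
  x3 = (8 - (2)·1.400 - (4)·0.782 - (4)·1.000) / (14) = -0.138
  x4 = (-2 - (-2)·1.400 - (-1)·0.782 - (1)·-0.138) / (7) = 0.246
Iteration 2:
  x1 = (8 - (-3)·0.782 - (1)·-0.138 - (-4)·0.246) / (10) = 1.147
  x2 = (7 - (-4)·1.147 - (3)·-0.138 - (1)·0.246) / (11) = 1.069
  x3 = (8 - (2)·1.147 - (4)·1.069 - (4)·0.246) / (14) = 0.032
  x4 = (-2 - (-2)·1.147 - (-1)·1.069 - (1)·0.032) / (7) = 0.190
Residual b − A·x = (0.465, -0.457, 0.222, 0.001)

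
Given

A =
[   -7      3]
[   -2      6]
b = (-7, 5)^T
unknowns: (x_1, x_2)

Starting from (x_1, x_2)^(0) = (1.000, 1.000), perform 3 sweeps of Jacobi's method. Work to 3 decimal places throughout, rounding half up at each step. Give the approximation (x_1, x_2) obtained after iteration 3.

(1.561, 1.333)

Iteration 1:
  x_1 = (-7 - (3)·1.000) / (-7) = 1.429
  x_2 = (5 - (-2)·1.000) / (6) = 1.167
Iteration 2:
  x_1 = (-7 - (3)·1.167) / (-7) = 1.500
  x_2 = (5 - (-2)·1.429) / (6) = 1.310
Iteration 3:
  x_1 = (-7 - (3)·1.310) / (-7) = 1.561
  x_2 = (5 - (-2)·1.500) / (6) = 1.333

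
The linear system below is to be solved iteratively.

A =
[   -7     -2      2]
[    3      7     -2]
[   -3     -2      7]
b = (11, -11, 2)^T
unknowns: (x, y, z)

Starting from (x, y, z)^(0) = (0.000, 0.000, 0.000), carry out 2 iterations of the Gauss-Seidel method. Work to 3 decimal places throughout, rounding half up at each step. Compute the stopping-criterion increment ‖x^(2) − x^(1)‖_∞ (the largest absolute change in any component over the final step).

Iteration 1:
  x = (11 - (-2)·0.000 - (2)·0.000) / (-7) = -1.571
  y = (-11 - (3)·-1.571 - (-2)·0.000) / (7) = -0.898
  z = (2 - (-3)·-1.571 - (-2)·-0.898) / (7) = -0.644
Iteration 2:
  x = (11 - (-2)·-0.898 - (2)·-0.644) / (-7) = -1.499
  y = (-11 - (3)·-1.499 - (-2)·-0.644) / (7) = -1.113
  z = (2 - (-3)·-1.499 - (-2)·-1.113) / (7) = -0.675
Change: (0.072, -0.215, -0.031) → max |·| = 0.215

0.215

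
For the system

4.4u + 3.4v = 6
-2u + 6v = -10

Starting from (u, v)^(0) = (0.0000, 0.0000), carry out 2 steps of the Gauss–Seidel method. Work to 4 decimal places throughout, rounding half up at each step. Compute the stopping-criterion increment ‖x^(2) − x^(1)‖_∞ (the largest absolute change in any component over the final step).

Iteration 1:
  u = (6 - (3.4)·0.0000) / (4.4) = 1.3636
  v = (-10 - (-2)·1.3636) / (6) = -1.2121
Iteration 2:
  u = (6 - (3.4)·-1.2121) / (4.4) = 2.3003
  v = (-10 - (-2)·2.3003) / (6) = -0.8999
Change: (0.9367, 0.3122) → max |·| = 0.9367

0.9367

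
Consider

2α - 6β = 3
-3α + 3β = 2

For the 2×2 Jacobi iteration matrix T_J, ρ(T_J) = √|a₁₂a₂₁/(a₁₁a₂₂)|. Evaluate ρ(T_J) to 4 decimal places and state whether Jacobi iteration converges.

1.7321

a₁₂a₂₁/(a₁₁a₂₂) = (-6)·(-3) / ((2)·(3)) = 3.000000
ρ = √|3.000000| = √3.000000 = 1.7321
ρ > 1, so Jacobi diverges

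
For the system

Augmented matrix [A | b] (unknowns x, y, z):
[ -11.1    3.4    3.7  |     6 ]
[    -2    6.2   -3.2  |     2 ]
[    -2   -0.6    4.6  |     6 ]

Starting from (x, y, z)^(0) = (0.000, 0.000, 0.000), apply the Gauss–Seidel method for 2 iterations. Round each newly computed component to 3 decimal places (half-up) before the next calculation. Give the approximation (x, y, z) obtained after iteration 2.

Iteration 1:
  x = (6 - (3.4)·0.000 - (3.7)·0.000) / (-11.1) = -0.541
  y = (2 - (-2)·-0.541 - (-3.2)·0.000) / (6.2) = 0.148
  z = (6 - (-2)·-0.541 - (-0.6)·0.148) / (4.6) = 1.088
Iteration 2:
  x = (6 - (3.4)·0.148 - (3.7)·1.088) / (-11.1) = -0.133
  y = (2 - (-2)·-0.133 - (-3.2)·1.088) / (6.2) = 0.841
  z = (6 - (-2)·-0.133 - (-0.6)·0.841) / (4.6) = 1.356

(-0.133, 0.841, 1.356)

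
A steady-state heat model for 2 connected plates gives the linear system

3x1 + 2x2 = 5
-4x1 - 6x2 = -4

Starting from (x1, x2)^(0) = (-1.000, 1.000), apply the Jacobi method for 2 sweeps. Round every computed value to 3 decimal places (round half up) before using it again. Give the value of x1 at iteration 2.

0.778

Iteration 1:
  x1 = (5 - (2)·1.000) / (3) = 1.000
  x2 = (-4 - (-4)·-1.000) / (-6) = 1.333
Iteration 2:
  x1 = (5 - (2)·1.333) / (3) = 0.778
  x2 = (-4 - (-4)·1.000) / (-6) = 0.000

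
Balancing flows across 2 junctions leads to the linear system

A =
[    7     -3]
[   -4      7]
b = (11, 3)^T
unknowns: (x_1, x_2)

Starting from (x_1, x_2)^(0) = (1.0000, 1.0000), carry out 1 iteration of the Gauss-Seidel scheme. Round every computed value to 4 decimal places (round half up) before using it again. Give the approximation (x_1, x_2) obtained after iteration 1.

Iteration 1:
  x_1 = (11 - (-3)·1.0000) / (7) = 2.0000
  x_2 = (3 - (-4)·2.0000) / (7) = 1.5714

(2.0000, 1.5714)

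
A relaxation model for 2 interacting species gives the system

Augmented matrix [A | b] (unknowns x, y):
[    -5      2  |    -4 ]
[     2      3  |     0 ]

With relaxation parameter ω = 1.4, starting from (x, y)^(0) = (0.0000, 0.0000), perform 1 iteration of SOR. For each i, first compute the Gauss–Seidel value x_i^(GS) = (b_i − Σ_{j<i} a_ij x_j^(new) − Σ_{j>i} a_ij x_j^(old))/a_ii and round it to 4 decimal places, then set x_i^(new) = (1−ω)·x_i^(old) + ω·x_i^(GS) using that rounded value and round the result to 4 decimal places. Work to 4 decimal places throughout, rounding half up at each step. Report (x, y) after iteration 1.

Iteration 1:
  x: GS value = (-4 - (2)·0.0000) / (-5) = 0.8000;  x ← (1−ω)·0.0000 + ω·0.8000 = 1.1200
  y: GS value = (0 - (2)·1.1200) / (3) = -0.7467;  y ← (1−ω)·0.0000 + ω·-0.7467 = -1.0454

(1.1200, -1.0454)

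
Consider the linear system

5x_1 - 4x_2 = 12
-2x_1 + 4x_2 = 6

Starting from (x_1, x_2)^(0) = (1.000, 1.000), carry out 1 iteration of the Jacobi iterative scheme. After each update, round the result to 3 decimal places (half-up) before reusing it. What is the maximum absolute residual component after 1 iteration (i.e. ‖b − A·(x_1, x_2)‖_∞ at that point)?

Iteration 1:
  x_1 = (12 - (-4)·1.000) / (5) = 3.200
  x_2 = (6 - (-2)·1.000) / (4) = 2.000
Residual b − A·x = (4.000, 4.400); ∞-norm = 4.400

4.400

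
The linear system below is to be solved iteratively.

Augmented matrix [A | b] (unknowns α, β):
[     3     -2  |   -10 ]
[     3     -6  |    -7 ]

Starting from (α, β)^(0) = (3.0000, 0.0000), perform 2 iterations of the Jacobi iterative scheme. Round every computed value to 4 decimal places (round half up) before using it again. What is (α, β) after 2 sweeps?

Iteration 1:
  α = (-10 - (-2)·0.0000) / (3) = -3.3333
  β = (-7 - (3)·3.0000) / (-6) = 2.6667
Iteration 2:
  α = (-10 - (-2)·2.6667) / (3) = -1.5555
  β = (-7 - (3)·-3.3333) / (-6) = -0.5000

(-1.5555, -0.5000)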